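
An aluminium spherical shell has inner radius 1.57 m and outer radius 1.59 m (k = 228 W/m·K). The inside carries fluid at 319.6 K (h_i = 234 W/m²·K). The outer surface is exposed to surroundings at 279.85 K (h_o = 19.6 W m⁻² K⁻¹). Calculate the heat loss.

Q = 22.8 kW

Treat each layer as a resistance in series:
  R_conv,in = 1/(4πr²h) = 1/(4π·1.57²·234) = 1.380×10^-4 K/W
  R_aluminium = (1/1.57 − 1/1.59)/(4πk) = 0.008012/(4π·228) = 2.796×10^-6 K/W
  R_conv,out = 1/(4πr²h) = 1/(4π·1.59²·19.6) = 0.001606 K/W
ΣR = 1.380×10^-4 + 2.796×10^-6 + 0.001606 = 0.001747 K/W
Q = ΔT/ΣR = (319.6 K − 279.85 K)/0.001747 = 22800 W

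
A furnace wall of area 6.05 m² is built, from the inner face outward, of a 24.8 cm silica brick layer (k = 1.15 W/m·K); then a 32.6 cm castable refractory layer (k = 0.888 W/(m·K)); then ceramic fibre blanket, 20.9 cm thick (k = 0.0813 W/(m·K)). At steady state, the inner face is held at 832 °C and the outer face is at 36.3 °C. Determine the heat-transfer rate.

Q = 1530 W

Resistance network (inner→outer):
  R_silica brick = L/(kA) = 0.248/(1.15·6.05) = 0.03564 K/W
  R_castable refractory = L/(kA) = 0.326/(0.888·6.05) = 0.06068 K/W
  R_ceramic fibre blanket = L/(kA) = 0.209/(0.0813·6.05) = 0.4249 K/W
ΣR = 0.03564 + 0.06068 + 0.4249 = 0.5212 K/W
Q = ΔT/ΣR = (832 °C − 36.3 °C)/0.5212 = 1530 W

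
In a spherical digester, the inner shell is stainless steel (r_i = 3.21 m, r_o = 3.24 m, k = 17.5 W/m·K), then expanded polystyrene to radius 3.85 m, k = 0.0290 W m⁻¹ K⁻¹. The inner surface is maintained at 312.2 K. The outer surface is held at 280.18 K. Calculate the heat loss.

Treat each layer as a resistance in series:
  R_stainless steel = (1/3.21 − 1/3.24)/(4πk) = 0.002885/(4π·17.5) = 1.312×10^-5 K/W
  R_expanded polystyrene = (1/3.24 − 1/3.85)/(4πk) = 0.04890/(4π·0.0290) = 0.1342 K/W
ΣR = 1.312×10^-5 + 0.1342 = 0.1342 K/W
Q = ΔT/ΣR = (312.2 K − 280.18 K)/0.1342 = 239 W

Q = 239 W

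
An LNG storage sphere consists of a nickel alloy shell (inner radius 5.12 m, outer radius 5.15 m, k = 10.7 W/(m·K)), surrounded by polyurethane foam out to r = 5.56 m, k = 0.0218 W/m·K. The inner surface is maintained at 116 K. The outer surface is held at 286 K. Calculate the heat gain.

Q = 3.25 kW

Treat each layer as a resistance in series:
  R_nickel alloy = (1/5.12 − 1/5.15)/(4πk) = 0.001138/(4π·10.7) = 8.462×10^-6 K/W
  R_polyurethane foam = (1/5.15 − 1/5.56)/(4πk) = 0.01432/(4π·0.0218) = 0.05227 K/W
ΣR = 8.462×10^-6 + 0.05227 = 0.05228 K/W
Q = ΔT/ΣR = (116 K − 286 K)/0.05228 = -3250 W
(Negative Q ⇒ heat flows inward; heat gain = 3250 W.)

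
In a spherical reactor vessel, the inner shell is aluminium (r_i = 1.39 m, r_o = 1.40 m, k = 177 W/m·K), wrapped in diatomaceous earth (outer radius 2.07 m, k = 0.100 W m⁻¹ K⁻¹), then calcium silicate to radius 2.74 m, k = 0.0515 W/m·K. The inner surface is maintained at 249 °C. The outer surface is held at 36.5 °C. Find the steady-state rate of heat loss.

Q = 580 W

Treat each layer as a resistance in series:
  R_aluminium = (1/1.39 − 1/1.40)/(4πk) = 0.005139/(4π·177) = 2.310×10^-6 K/W
  R_diatomaceous earth = (1/1.40 − 1/2.07)/(4πk) = 0.2312/(4π·0.100) = 0.1840 K/W
  R_calcium silicate = (1/2.07 − 1/2.74)/(4πk) = 0.1181/(4π·0.0515) = 0.1825 K/W
ΣR = 2.310×10^-6 + 0.1840 + 0.1825 = 0.3665 K/W
Q = ΔT/ΣR = (249 °C − 36.5 °C)/0.3665 = 580 W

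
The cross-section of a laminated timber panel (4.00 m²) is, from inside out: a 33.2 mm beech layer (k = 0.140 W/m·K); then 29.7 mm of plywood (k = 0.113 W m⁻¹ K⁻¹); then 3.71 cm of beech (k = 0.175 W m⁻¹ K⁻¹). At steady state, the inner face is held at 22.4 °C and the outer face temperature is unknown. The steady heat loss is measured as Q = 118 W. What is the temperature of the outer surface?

Series resistances:
  R_beech = L/(kA) = 0.0332/(0.140·4.00) = 0.05929 K/W
  R_plywood = L/(kA) = 0.0297/(0.113·4.00) = 0.06571 K/W
  R_beech = L/(kA) = 0.0371/(0.175·4.00) = 0.05300 K/W
ΣR = 0.1780 K/W
ΔT = Q·ΣR = 118 × 0.1780 = 21.00 K
Heat flows outward, so T_out = T_in − ΔT = 22.4 − 21.00 = 1.40 °C

T_out = 1.40 °C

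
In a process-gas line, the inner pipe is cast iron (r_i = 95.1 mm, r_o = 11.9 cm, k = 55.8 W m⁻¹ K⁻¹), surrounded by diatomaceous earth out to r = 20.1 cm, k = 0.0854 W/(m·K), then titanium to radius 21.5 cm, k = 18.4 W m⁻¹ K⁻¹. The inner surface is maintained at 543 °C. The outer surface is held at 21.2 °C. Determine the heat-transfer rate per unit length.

Q' = 533 W/m

Resistance network (inner→outer):
  R'_cast iron = ln(0.119/0.0951)/(2πk) = 0.2242/(2π·55.8) = 6.395×10^-4 m·K/W
  R'_diatomaceous earth = ln(0.201/0.119)/(2πk) = 0.5242/(2π·0.0854) = 0.9769 m·K/W
  R'_titanium = ln(0.215/0.201)/(2πk) = 0.06733/(2π·18.4) = 5.824×10^-4 m·K/W
ΣR = 6.395×10^-4 + 0.9769 + 5.824×10^-4 = 0.9781 m·K/W
Q' = ΔT/ΣR = (543 °C − 21.2 °C)/0.9781 = 533 W/m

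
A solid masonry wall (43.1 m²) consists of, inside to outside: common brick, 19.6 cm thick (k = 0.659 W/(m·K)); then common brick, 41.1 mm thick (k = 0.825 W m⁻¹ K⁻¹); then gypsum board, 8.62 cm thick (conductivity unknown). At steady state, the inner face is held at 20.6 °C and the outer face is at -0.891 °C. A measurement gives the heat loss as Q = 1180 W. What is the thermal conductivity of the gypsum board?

k = 0.197 W/m·K

ΣR = ΔT/Q = |20.6 − -0.891|/1180 = 0.01821 K/W
Known resistances:
  R_common brick = L/(kA) = 0.196/(0.659·43.1) = 0.006901 K/W
  R_common brick = L/(kA) = 0.0411/(0.825·43.1) = 0.001156 K/W
R_gypsum board = ΣR − ΣR_known = 0.01821 − 0.008057 = 0.01015 K/W
L/(kA) = 0.01015 ⇒ k = 0.0862/(0.01015·43.1) = 0.197 W/m·K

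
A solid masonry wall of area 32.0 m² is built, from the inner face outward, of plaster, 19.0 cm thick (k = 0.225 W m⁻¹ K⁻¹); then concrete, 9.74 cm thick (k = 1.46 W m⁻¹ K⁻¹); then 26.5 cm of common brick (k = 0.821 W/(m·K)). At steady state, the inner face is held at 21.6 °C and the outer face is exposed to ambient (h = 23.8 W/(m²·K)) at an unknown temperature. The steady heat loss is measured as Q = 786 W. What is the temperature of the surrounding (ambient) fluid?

T_out = -9.74 °C

Sum the resistances:
  R_plaster = L/(kA) = 0.190/(0.225·32.0) = 0.02639 K/W
  R_concrete = L/(kA) = 0.0974/(1.46·32.0) = 0.002085 K/W
  R_common brick = L/(kA) = 0.265/(0.821·32.0) = 0.01009 K/W
  R_conv,out = 1/(hA) = 1/(23.8·32.0) = 0.001313 K/W
ΣR = 0.03987 K/W
ΔT = Q·ΣR = 786 × 0.03987 = 31.34 K
Heat flows outward, so T_out = T_in − ΔT = 21.6 − 31.34 = -9.74 °C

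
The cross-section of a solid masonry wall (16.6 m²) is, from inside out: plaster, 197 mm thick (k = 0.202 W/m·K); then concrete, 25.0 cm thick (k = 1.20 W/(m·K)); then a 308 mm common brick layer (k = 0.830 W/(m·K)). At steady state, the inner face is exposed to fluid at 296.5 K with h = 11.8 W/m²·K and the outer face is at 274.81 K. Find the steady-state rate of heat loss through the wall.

Treat each layer as a resistance in series:
  R_conv,in = 1/(hA) = 1/(11.8·16.6) = 0.005105 K/W
  R_plaster = L/(kA) = 0.197/(0.202·16.6) = 0.05875 K/W
  R_concrete = L/(kA) = 0.250/(1.20·16.6) = 0.01255 K/W
  R_common brick = L/(kA) = 0.308/(0.830·16.6) = 0.02235 K/W
ΣR = 0.005105 + 0.05875 + 0.01255 + 0.02235 = 0.09875 K/W
Q = ΔT/ΣR = (296.5 K − 274.81 K)/0.09875 = 220 W

Q = 220 W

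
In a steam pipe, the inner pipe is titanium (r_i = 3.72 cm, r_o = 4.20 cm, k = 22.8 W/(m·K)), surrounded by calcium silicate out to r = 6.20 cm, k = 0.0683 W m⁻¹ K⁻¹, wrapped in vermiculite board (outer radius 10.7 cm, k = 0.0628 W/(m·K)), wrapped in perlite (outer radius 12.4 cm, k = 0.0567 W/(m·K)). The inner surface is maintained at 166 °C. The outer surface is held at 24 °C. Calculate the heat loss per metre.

Series thermal resistances, inner to outer:
  R'_titanium = ln(0.0420/0.0372)/(2πk) = 0.1214/(2π·22.8) = 8.472×10^-4 m·K/W
  R'_calcium silicate = ln(0.0620/0.0420)/(2πk) = 0.3895/(2π·0.0683) = 0.9075 m·K/W
  R'_vermiculite board = ln(0.107/0.0620)/(2πk) = 0.5457/(2π·0.0628) = 1.383 m·K/W
  R'_perlite = ln(0.124/0.107)/(2πk) = 0.1475/(2π·0.0567) = 0.4139 m·K/W
ΣR = 8.472×10^-4 + 0.9075 + 1.383 + 0.4139 = 2.705 m·K/W
Q' = ΔT/ΣR = (166 °C − 24 °C)/2.705 = 52.5 W/m

Q' = 52.5 W/m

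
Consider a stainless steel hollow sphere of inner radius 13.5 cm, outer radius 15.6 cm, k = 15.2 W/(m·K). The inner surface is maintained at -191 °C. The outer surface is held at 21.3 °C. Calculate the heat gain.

Q = 4πk·ΔT/(1/r₁ − 1/r₂) = 4π × 15.2 × 212.3 / (1/0.135 − 1/0.156) = 40700 W

Q = 40.7 kW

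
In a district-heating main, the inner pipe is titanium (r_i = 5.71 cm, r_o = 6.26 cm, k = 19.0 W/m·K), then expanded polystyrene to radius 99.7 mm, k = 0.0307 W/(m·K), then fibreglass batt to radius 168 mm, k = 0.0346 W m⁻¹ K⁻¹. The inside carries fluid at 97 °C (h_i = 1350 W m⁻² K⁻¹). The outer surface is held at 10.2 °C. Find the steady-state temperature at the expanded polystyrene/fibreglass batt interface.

T = 53.5 °C

Treat each layer as a resistance in series:
  R'_conv,in = 1/(2πr h) = 1/(2π·0.0571·1350) = 0.002065 m·K/W
  R'_titanium = ln(0.0626/0.0571)/(2πk) = 0.09196/(2π·19.0) = 7.703×10^-4 m·K/W
  R'_expanded polystyrene = ln(0.0997/0.0626)/(2πk) = 0.4654/(2π·0.0307) = 2.413 m·K/W
  R'_fibreglass batt = ln(0.168/0.0997)/(2πk) = 0.5218/(2π·0.0346) = 2.400 m·K/W
ΣR = 0.002065 + 7.703×10^-4 + 2.413 + 2.400 = 4.816 m·K/W
Q' = ΔT/ΣR = (97 °C − 10.2 °C)/4.816 = 18.02 W/m
From the inner boundary to the expanded polystyrene/fibreglass batt interface, ΣR_partial = 2.416 m·K/W.
T_interface = T_in − Q'·ΣR_partial = 97 °C − (18.02)(2.416) = 53.5 °C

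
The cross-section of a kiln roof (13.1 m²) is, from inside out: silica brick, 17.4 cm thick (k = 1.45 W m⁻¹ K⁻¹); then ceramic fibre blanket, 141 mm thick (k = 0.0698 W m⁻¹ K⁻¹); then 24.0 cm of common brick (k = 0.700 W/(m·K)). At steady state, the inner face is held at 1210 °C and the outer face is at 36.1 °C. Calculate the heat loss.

Treat each layer as a resistance in series:
  R_silica brick = L/(kA) = 0.174/(1.45·13.1) = 0.009160 K/W
  R_ceramic fibre blanket = L/(kA) = 0.141/(0.0698·13.1) = 0.1542 K/W
  R_common brick = L/(kA) = 0.240/(0.700·13.1) = 0.02617 K/W
ΣR = 0.009160 + 0.1542 + 0.02617 = 0.1895 K/W
Q = ΔT/ΣR = (1210 °C − 36.1 °C)/0.1895 = 6190 W

Q = 6.19 kW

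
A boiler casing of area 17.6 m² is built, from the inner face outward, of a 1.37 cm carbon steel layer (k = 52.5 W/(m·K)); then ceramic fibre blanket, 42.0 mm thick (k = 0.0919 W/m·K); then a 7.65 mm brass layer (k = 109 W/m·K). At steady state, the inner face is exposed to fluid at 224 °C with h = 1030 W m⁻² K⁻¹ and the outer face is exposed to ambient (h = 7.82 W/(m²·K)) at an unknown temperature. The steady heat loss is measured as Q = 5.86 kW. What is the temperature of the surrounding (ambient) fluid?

Series resistances:
  R_conv,in = 1/(hA) = 1/(1030·17.6) = 5.516×10^-5 K/W
  R_carbon steel = L/(kA) = 0.0137/(52.5·17.6) = 1.483×10^-5 K/W
  R_ceramic fibre blanket = L/(kA) = 0.0420/(0.0919·17.6) = 0.02597 K/W
  R_brass = L/(kA) = 0.00765/(109·17.6) = 3.988×10^-6 K/W
  R_conv,out = 1/(hA) = 1/(7.82·17.6) = 0.007266 K/W
ΣR = 0.03331 K/W
ΔT = Q·ΣR = 5860 × 0.03331 = 195.2 K
Heat flows outward, so T_out = T_in − ΔT = 224 − 195.2 = 28.8 °C

T_out = 28.8 °C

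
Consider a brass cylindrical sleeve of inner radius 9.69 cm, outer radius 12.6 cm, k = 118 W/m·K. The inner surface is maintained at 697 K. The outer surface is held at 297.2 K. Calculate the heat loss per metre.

Q' = 1.13×10^6 W/m

Q' = 2πk·ΔT/ln(r₂/r₁) = 2π × 118 × 399.8 / ln(0.126/0.0969) = 1.13×10^6 W/m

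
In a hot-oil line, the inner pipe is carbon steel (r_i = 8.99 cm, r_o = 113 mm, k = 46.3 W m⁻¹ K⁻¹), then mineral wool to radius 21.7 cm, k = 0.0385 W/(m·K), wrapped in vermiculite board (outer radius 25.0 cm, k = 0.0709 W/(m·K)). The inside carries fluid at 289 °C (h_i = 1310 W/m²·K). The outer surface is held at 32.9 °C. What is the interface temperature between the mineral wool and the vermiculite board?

T = 59.9 °C

Series thermal resistances, inner to outer:
  R'_conv,in = 1/(2πr h) = 1/(2π·0.0899·1310) = 0.001351 m·K/W
  R'_carbon steel = ln(0.113/0.0899)/(2πk) = 0.2287/(2π·46.3) = 7.861×10^-4 m·K/W
  R'_mineral wool = ln(0.217/0.113)/(2πk) = 0.6525/(2π·0.0385) = 2.697 m·K/W
  R'_vermiculite board = ln(0.250/0.217)/(2πk) = 0.1416/(2π·0.0709) = 0.3178 m·K/W
ΣR = 0.001351 + 7.861×10^-4 + 2.697 + 0.3178 = 3.017 m·K/W
Q' = ΔT/ΣR = (289 °C − 32.9 °C)/3.017 = 84.89 W/m
From the inner boundary to the mineral wool/vermiculite board interface, ΣR_partial = 2.699 m·K/W.
T_interface = T_in − Q'·ΣR_partial = 289 °C − (84.89)(2.699) = 59.9 °C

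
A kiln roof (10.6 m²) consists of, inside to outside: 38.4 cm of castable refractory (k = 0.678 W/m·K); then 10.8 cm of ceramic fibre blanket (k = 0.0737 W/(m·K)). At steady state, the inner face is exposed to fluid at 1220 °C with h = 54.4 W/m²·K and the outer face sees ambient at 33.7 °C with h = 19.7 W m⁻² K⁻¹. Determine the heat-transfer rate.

Resistance network (inner→outer):
  R_conv,in = 1/(hA) = 1/(54.4·10.6) = 0.001734 K/W
  R_castable refractory = L/(kA) = 0.384/(0.678·10.6) = 0.05343 K/W
  R_ceramic fibre blanket = L/(kA) = 0.108/(0.0737·10.6) = 0.1382 K/W
  R_conv,out = 1/(hA) = 1/(19.7·10.6) = 0.004789 K/W
ΣR = 0.001734 + 0.05343 + 0.1382 + 0.004789 = 0.1982 K/W
Q = ΔT/ΣR = (1220 °C − 33.7 °C)/0.1982 = 5990 W

Q = 5.99 kW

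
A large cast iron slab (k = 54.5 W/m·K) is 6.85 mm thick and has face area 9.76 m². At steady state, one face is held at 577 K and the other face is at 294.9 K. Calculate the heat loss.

Q = kA·ΔT/L = 54.5 × 9.76 × |577 K − 294.9 K| / 0.00685 = 2.19×10^7 W

Q = 21900 kW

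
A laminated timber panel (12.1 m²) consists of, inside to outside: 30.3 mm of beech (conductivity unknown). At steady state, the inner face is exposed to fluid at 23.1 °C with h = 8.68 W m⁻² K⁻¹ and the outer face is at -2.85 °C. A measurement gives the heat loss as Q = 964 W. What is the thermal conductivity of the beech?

k = 0.144 W/m·K

ΣR = ΔT/Q = |23.1 − -2.85|/964 = 0.02692 K/W
Known resistances:
  R_conv,in = 1/(hA) = 1/(8.68·12.1) = 0.009521 K/W
R_beech = ΣR − ΣR_known = 0.02692 − 0.009521 = 0.01740 K/W
L/(kA) = 0.01740 ⇒ k = 0.0303/(0.01740·12.1) = 0.144 W/m·K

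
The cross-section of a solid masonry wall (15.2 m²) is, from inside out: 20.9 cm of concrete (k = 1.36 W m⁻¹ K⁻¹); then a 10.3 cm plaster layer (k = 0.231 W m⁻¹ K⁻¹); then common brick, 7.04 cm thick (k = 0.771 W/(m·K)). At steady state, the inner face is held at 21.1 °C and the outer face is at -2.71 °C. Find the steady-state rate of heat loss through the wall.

Q = 524 W

Resistance network (inner→outer):
  R_concrete = L/(kA) = 0.209/(1.36·15.2) = 0.01011 K/W
  R_plaster = L/(kA) = 0.103/(0.231·15.2) = 0.02933 K/W
  R_common brick = L/(kA) = 0.0704/(0.771·15.2) = 0.006007 K/W
ΣR = 0.01011 + 0.02933 + 0.006007 = 0.04545 K/W
Q = ΔT/ΣR = (21.1 °C − -2.71 °C)/0.04545 = 524 W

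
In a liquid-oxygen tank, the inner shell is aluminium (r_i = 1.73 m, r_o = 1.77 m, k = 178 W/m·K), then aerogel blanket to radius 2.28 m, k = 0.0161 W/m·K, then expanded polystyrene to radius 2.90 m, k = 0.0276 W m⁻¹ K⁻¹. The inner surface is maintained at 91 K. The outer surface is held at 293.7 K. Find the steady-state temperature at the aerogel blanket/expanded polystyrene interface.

T = 232.5 K

Series thermal resistances, inner to outer:
  R_aluminium = (1/1.73 − 1/1.77)/(4πk) = 0.01306/(4π·178) = 5.840×10^-6 K/W
  R_aerogel blanket = (1/1.77 − 1/2.28)/(4πk) = 0.1264/(4π·0.0161) = 0.6246 K/W
  R_expanded polystyrene = (1/2.28 − 1/2.90)/(4πk) = 0.09377/(4π·0.0276) = 0.2704 K/W
ΣR = 5.840×10^-6 + 0.6246 + 0.2704 = 0.8950 K/W
Q = ΔT/ΣR = (91 K − 293.7 K)/0.8950 = -226.5 W
From the inner boundary to the aerogel blanket/expanded polystyrene interface, ΣR_partial = 0.6246 K/W.
T_interface = T_in − Q·ΣR_partial = 91 K − (-226.5)(0.6246) = 232.5 K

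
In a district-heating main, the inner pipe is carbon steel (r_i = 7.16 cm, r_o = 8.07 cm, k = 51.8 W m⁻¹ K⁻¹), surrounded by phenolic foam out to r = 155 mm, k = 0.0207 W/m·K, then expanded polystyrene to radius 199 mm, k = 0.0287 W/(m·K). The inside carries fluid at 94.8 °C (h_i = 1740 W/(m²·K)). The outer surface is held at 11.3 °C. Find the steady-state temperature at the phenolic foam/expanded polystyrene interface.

Resistance network (inner→outer):
  R'_conv,in = 1/(2πr h) = 1/(2π·0.0716·1740) = 0.001277 m·K/W
  R'_carbon steel = ln(0.0807/0.0716)/(2πk) = 0.1196/(2π·51.8) = 3.676×10^-4 m·K/W
  R'_phenolic foam = ln(0.155/0.0807)/(2πk) = 0.6527/(2π·0.0207) = 5.018 m·K/W
  R'_expanded polystyrene = ln(0.199/0.155)/(2πk) = 0.2499/(2π·0.0287) = 1.386 m·K/W
ΣR = 0.001277 + 3.676×10^-4 + 5.018 + 1.386 = 6.406 m·K/W
Q' = ΔT/ΣR = (94.8 °C − 11.3 °C)/6.406 = 13.03 W/m
From the inner boundary to the phenolic foam/expanded polystyrene interface, ΣR_partial = 5.020 m·K/W.
T_interface = T_in − Q'·ΣR_partial = 94.8 °C − (13.03)(5.020) = 29.4 °C

T = 29.4 °C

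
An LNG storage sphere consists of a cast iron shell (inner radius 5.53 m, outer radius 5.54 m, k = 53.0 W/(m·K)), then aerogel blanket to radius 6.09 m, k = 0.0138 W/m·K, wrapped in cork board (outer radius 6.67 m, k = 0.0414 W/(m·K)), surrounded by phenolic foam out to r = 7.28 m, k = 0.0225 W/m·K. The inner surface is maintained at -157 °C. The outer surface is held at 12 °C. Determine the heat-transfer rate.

Q = 1020 W

Treat each layer as a resistance in series:
  R_cast iron = (1/5.53 − 1/5.54)/(4πk) = 3.264×10^-4/(4π·53.0) = 4.901×10^-7 K/W
  R_aerogel blanket = (1/5.54 − 1/6.09)/(4πk) = 0.01630/(4π·0.0138) = 0.09400 K/W
  R_cork board = (1/6.09 − 1/6.67)/(4πk) = 0.01428/(4π·0.0414) = 0.02745 K/W
  R_phenolic foam = (1/6.67 − 1/7.28)/(4πk) = 0.01256/(4π·0.0225) = 0.04443 K/W
ΣR = 4.901×10^-7 + 0.09400 + 0.02745 + 0.04443 = 0.1659 K/W
Q = ΔT/ΣR = (-157 °C − 12 °C)/0.1659 = -1020 W
(Negative Q ⇒ heat flows inward; heat gain = 1020 W.)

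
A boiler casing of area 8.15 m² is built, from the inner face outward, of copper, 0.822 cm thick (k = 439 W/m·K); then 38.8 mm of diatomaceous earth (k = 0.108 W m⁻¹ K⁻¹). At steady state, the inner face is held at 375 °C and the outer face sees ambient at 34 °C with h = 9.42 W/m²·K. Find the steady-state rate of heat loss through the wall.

Series thermal resistances, inner to outer:
  R_copper = L/(kA) = 0.00822/(439·8.15) = 2.297×10^-6 K/W
  R_diatomaceous earth = L/(kA) = 0.0388/(0.108·8.15) = 0.04408 K/W
  R_conv,out = 1/(hA) = 1/(9.42·8.15) = 0.01303 K/W
ΣR = 2.297×10^-6 + 0.04408 + 0.01303 = 0.05711 K/W
Q = ΔT/ΣR = (375 °C − 34 °C)/0.05711 = 5970 W

Q = 5.97 kW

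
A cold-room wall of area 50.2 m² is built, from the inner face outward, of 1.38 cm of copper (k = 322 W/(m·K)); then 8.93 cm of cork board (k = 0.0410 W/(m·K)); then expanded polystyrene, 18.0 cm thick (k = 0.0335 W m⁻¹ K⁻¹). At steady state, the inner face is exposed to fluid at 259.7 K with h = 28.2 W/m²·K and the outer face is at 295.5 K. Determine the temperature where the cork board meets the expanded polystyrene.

T = 270.15 K

Resistance network (inner→outer):
  R_conv,in = 1/(hA) = 1/(28.2·50.2) = 7.064×10^-4 K/W
  R_copper = L/(kA) = 0.0138/(322·50.2) = 8.537×10^-7 K/W
  R_cork board = L/(kA) = 0.0893/(0.0410·50.2) = 0.04339 K/W
  R_expanded polystyrene = L/(kA) = 0.180/(0.0335·50.2) = 0.1070 K/W
ΣR = 7.064×10^-4 + 8.537×10^-7 + 0.04339 + 0.1070 = 0.1511 K/W
Q = ΔT/ΣR = (259.7 K − 295.5 K)/0.1511 = -236.9 W
From the inner boundary to the cork board/expanded polystyrene interface, ΣR_partial = 0.04410 K/W.
T_interface = T_in − Q·ΣR_partial = 259.7 K − (-236.9)(0.04410) = 270.15 K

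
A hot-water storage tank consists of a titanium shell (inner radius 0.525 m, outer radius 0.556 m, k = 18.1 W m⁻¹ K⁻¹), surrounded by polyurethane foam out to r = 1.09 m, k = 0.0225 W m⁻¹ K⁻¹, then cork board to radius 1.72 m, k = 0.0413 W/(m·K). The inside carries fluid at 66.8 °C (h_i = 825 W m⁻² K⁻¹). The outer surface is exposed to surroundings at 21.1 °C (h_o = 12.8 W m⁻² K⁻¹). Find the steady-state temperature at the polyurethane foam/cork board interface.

Series thermal resistances, inner to outer:
  R_conv,in = 1/(4πr²h) = 1/(4π·0.525²·825) = 3.500×10^-4 K/W
  R_titanium = (1/0.525 − 1/0.556)/(4πk) = 0.1062/(4π·18.1) = 4.669×10^-4 K/W
  R_polyurethane foam = (1/0.556 − 1/1.09)/(4πk) = 0.8811/(4π·0.0225) = 3.116 K/W
  R_cork board = (1/1.09 − 1/1.72)/(4πk) = 0.3360/(4π·0.0413) = 0.6475 K/W
  R_conv,out = 1/(4πr²h) = 1/(4π·1.72²·12.8) = 0.002101 K/W
ΣR = 3.500×10^-4 + 4.669×10^-4 + 3.116 + 0.6475 + 0.002101 = 3.766 K/W
Q = ΔT/ΣR = (66.8 °C − 21.1 °C)/3.766 = 12.13 W
From the inner boundary to the polyurethane foam/cork board interface, ΣR_partial = 3.117 K/W.
T_interface = T_in − Q·ΣR_partial = 66.8 °C − (12.13)(3.117) = 29.0 °C

T = 29.0 °C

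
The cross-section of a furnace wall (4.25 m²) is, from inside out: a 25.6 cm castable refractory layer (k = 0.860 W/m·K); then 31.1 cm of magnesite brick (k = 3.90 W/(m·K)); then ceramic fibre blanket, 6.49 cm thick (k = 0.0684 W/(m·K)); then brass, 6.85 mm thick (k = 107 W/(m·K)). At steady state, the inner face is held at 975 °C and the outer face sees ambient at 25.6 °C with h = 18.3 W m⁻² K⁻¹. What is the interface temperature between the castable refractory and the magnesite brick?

T = 770 °C

Series thermal resistances, inner to outer:
  R_castable refractory = L/(kA) = 0.256/(0.860·4.25) = 0.07004 K/W
  R_magnesite brick = L/(kA) = 0.311/(3.90·4.25) = 0.01876 K/W
  R_ceramic fibre blanket = L/(kA) = 0.0649/(0.0684·4.25) = 0.2233 K/W
  R_brass = L/(kA) = 0.00685/(107·4.25) = 1.506×10^-5 K/W
  R_conv,out = 1/(hA) = 1/(18.3·4.25) = 0.01286 K/W
ΣR = 0.07004 + 0.01876 + 0.2233 + 1.506×10^-5 + 0.01286 = 0.3250 K/W
Q = ΔT/ΣR = (975 °C − 25.6 °C)/0.3250 = 2921 W
From the inner boundary to the castable refractory/magnesite brick interface, ΣR_partial = 0.07004 K/W.
T_interface = T_in − Q·ΣR_partial = 975 °C − (2921)(0.07004) = 770 °C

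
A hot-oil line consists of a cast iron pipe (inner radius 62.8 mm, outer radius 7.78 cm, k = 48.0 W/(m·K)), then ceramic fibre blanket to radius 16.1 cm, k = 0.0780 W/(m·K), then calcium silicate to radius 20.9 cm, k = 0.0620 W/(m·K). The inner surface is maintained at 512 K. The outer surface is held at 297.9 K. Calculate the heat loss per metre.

Q' = 99.4 W/m

Treat each layer as a resistance in series:
  R'_cast iron = ln(0.0778/0.0628)/(2πk) = 0.2142/(2π·48.0) = 7.102×10^-4 m·K/W
  R'_ceramic fibre blanket = ln(0.161/0.0778)/(2πk) = 0.7273/(2π·0.0780) = 1.484 m·K/W
  R'_calcium silicate = ln(0.209/0.161)/(2πk) = 0.2609/(2π·0.0620) = 0.6698 m·K/W
ΣR = 7.102×10^-4 + 1.484 + 0.6698 = 2.155 m·K/W
Q' = ΔT/ΣR = (512 K − 297.9 K)/2.155 = 99.4 W/m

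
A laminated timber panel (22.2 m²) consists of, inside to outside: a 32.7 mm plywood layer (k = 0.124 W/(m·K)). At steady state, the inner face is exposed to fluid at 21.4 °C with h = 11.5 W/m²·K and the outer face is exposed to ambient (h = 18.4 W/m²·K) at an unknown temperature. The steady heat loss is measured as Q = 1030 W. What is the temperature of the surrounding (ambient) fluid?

T_out = 2.61 °C

Sum the resistances:
  R_conv,in = 1/(hA) = 1/(11.5·22.2) = 0.003917 K/W
  R_plywood = L/(kA) = 0.0327/(0.124·22.2) = 0.01188 K/W
  R_conv,out = 1/(hA) = 1/(18.4·22.2) = 0.002448 K/W
ΣR = 0.01824 K/W
ΔT = Q·ΣR = 1030 × 0.01824 = 18.79 K
Heat flows outward, so T_out = T_in − ΔT = 21.4 − 18.79 = 2.61 °C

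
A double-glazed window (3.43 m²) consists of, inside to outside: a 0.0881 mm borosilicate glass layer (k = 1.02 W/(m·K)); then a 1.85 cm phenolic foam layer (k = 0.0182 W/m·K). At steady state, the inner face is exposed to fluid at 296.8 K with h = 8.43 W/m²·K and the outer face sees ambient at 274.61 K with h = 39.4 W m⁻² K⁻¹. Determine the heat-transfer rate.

Q = 65.6 W

Resistance network (inner→outer):
  R_conv,in = 1/(hA) = 1/(8.43·3.43) = 0.03458 K/W
  R_borosilicate glass = L/(kA) = 8.81×10^-5/(1.02·3.43) = 2.518×10^-5 K/W
  R_phenolic foam = L/(kA) = 0.0185/(0.0182·3.43) = 0.2964 K/W
  R_conv,out = 1/(hA) = 1/(39.4·3.43) = 0.007400 K/W
ΣR = 0.03458 + 2.518×10^-5 + 0.2964 + 0.007400 = 0.3384 K/W
Q = ΔT/ΣR = (296.8 K − 274.61 K)/0.3384 = 65.6 W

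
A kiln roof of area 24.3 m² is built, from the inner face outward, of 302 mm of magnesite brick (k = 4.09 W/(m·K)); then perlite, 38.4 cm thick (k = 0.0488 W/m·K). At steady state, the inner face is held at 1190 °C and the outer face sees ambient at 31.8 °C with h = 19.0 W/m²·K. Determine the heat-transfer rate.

Treat each layer as a resistance in series:
  R_magnesite brick = L/(kA) = 0.302/(4.09·24.3) = 0.003039 K/W
  R_perlite = L/(kA) = 0.384/(0.0488·24.3) = 0.3238 K/W
  R_conv,out = 1/(hA) = 1/(19.0·24.3) = 0.002166 K/W
ΣR = 0.003039 + 0.3238 + 0.002166 = 0.3290 K/W
Q = ΔT/ΣR = (1190 °C − 31.8 °C)/0.3290 = 3520 W

Q = 3.52 kW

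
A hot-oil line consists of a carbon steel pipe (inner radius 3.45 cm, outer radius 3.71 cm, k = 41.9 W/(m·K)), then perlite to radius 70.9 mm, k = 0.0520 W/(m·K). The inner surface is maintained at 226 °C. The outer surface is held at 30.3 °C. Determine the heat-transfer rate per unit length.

Series thermal resistances, inner to outer:
  R'_carbon steel = ln(0.0371/0.0345)/(2πk) = 0.07266/(2π·41.9) = 2.760×10^-4 m·K/W
  R'_perlite = ln(0.0709/0.0371)/(2πk) = 0.6477/(2π·0.0520) = 1.982 m·K/W
ΣR = 2.760×10^-4 + 1.982 = 1.982 m·K/W
Q' = ΔT/ΣR = (226 °C − 30.3 °C)/1.982 = 98.7 W/m

Q' = 98.7 W/m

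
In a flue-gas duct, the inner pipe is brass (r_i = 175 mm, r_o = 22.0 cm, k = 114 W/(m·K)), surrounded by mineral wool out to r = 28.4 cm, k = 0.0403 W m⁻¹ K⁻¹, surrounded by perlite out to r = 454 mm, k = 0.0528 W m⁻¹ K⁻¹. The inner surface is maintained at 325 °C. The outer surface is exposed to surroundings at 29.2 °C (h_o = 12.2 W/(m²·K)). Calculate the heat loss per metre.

Series thermal resistances, inner to outer:
  R'_brass = ln(0.220/0.175)/(2πk) = 0.2288/(2π·114) = 3.195×10^-4 m·K/W
  R'_mineral wool = ln(0.284/0.220)/(2πk) = 0.2553/(2π·0.0403) = 1.008 m·K/W
  R'_perlite = ln(0.454/0.284)/(2πk) = 0.4691/(2π·0.0528) = 1.414 m·K/W
  R'_conv,out = 1/(2πr h) = 1/(2π·0.454·12.2) = 0.02873 m·K/W
ΣR = 3.195×10^-4 + 1.008 + 1.414 + 0.02873 = 2.451 m·K/W
Q' = ΔT/ΣR = (325 °C − 29.2 °C)/2.451 = 121 W/m

Q' = 121 W/m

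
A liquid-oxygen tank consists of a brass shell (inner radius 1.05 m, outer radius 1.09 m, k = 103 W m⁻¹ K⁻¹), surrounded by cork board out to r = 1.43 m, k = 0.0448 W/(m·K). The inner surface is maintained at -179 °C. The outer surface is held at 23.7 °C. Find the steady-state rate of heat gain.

Q = 523 W

Resistance network (inner→outer):
  R_brass = (1/1.05 − 1/1.09)/(4πk) = 0.03495/(4π·103) = 2.700×10^-5 K/W
  R_cork board = (1/1.09 − 1/1.43)/(4πk) = 0.2181/(4π·0.0448) = 0.3875 K/W
ΣR = 2.700×10^-5 + 0.3875 = 0.3875 K/W
Q = ΔT/ΣR = (-179 °C − 23.7 °C)/0.3875 = -523 W
(Negative Q ⇒ heat flows inward; heat gain = 523 W.)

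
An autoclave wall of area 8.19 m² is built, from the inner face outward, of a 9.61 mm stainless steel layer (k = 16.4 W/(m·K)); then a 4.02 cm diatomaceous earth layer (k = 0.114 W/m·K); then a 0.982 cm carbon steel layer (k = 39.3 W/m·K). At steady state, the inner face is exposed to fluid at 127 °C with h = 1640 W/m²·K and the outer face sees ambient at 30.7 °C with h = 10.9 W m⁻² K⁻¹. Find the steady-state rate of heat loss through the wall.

Q = 1770 W

Series thermal resistances, inner to outer:
  R_conv,in = 1/(hA) = 1/(1640·8.19) = 7.445×10^-5 K/W
  R_stainless steel = L/(kA) = 0.00961/(16.4·8.19) = 7.155×10^-5 K/W
  R_diatomaceous earth = L/(kA) = 0.0402/(0.114·8.19) = 0.04306 K/W
  R_carbon steel = L/(kA) = 0.00982/(39.3·8.19) = 3.051×10^-5 K/W
  R_conv,out = 1/(hA) = 1/(10.9·8.19) = 0.01120 K/W
ΣR = 7.445×10^-5 + 7.155×10^-5 + 0.04306 + 3.051×10^-5 + 0.01120 = 0.05444 K/W
Q = ΔT/ΣR = (127 °C − 30.7 °C)/0.05444 = 1770 W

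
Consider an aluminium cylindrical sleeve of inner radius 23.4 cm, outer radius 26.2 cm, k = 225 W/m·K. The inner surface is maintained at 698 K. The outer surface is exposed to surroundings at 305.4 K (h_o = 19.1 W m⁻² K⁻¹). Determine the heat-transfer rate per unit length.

Q' = 12300 W/m

Resistance network (inner→outer):
  R'_aluminium = ln(0.262/0.234)/(2πk) = 0.1130/(2π·225) = 7.995×10^-5 m·K/W
  R'_conv,out = 1/(2πr h) = 1/(2π·0.262·19.1) = 0.03180 m·K/W
ΣR = 7.995×10^-5 + 0.03180 = 0.03188 m·K/W
Q' = ΔT/ΣR = (698 K − 305.4 K)/0.03188 = 12300 W/m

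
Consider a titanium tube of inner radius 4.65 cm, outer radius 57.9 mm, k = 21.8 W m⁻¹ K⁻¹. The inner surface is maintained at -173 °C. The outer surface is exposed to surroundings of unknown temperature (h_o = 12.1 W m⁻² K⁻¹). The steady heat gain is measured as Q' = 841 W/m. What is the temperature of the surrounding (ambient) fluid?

T_out = 19.4 °C

Series resistances:
  R'_titanium = ln(0.0579/0.0465)/(2πk) = 0.2193/(2π·21.8) = 0.001601 m·K/W
  R'_conv,out = 1/(2πr h) = 1/(2π·0.0579·12.1) = 0.2272 m·K/W
ΣR = 0.2288 m·K/W
ΔT = Q'·ΣR = 841 × 0.2288 = 192.4 K
Heat flows inward, so T_out = T_in + ΔT = -173 + 192.4 = 19.4 °C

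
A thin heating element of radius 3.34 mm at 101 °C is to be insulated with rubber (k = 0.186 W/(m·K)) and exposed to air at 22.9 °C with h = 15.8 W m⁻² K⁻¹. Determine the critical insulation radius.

r_cr = 1.18 cm

For a cylinder, r_cr = k_ins/h = 0.186/15.8 = 0.0118 m = 1.18 cm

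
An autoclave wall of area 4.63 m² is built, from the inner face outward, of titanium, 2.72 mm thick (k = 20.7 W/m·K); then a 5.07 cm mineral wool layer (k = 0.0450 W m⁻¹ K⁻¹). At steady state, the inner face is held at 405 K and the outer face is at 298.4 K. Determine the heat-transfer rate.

Series thermal resistances, inner to outer:
  R_titanium = L/(kA) = 0.00272/(20.7·4.63) = 2.838×10^-5 K/W
  R_mineral wool = L/(kA) = 0.0507/(0.0450·4.63) = 0.2433 K/W
ΣR = 2.838×10^-5 + 0.2433 = 0.2433 K/W
Q = ΔT/ΣR = (405 K − 298.4 K)/0.2433 = 438 W

Q = 438 W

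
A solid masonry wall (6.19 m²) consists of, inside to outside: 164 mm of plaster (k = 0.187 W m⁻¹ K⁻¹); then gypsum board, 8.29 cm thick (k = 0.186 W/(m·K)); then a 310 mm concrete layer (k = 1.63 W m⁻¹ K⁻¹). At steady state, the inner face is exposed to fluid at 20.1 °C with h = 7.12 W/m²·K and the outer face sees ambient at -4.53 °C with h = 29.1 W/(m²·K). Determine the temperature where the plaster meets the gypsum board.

Resistance network (inner→outer):
  R_conv,in = 1/(hA) = 1/(7.12·6.19) = 0.02269 K/W
  R_plaster = L/(kA) = 0.164/(0.187·6.19) = 0.1417 K/W
  R_gypsum board = L/(kA) = 0.0829/(0.186·6.19) = 0.07200 K/W
  R_concrete = L/(kA) = 0.310/(1.63·6.19) = 0.03072 K/W
  R_conv,out = 1/(hA) = 1/(29.1·6.19) = 0.005552 K/W
ΣR = 0.02269 + 0.1417 + 0.07200 + 0.03072 + 0.005552 = 0.2727 K/W
Q = ΔT/ΣR = (20.1 °C − -4.53 °C)/0.2727 = 90.32 W
From the inner boundary to the plaster/gypsum board interface, ΣR_partial = 0.1644 K/W.
T_interface = T_in − Q·ΣR_partial = 20.1 °C − (90.32)(0.1644) = 5.25 °C

T = 5.25 °C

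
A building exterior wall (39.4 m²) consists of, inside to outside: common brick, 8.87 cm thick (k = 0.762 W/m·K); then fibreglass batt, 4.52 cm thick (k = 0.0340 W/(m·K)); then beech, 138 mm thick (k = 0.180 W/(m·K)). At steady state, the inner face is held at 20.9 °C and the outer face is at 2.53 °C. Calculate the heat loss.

Q = 327 W

Resistance network (inner→outer):
  R_common brick = L/(kA) = 0.0887/(0.762·39.4) = 0.002954 K/W
  R_fibreglass batt = L/(kA) = 0.0452/(0.0340·39.4) = 0.03374 K/W
  R_beech = L/(kA) = 0.138/(0.180·39.4) = 0.01946 K/W
ΣR = 0.002954 + 0.03374 + 0.01946 = 0.05615 K/W
Q = ΔT/ΣR = (20.9 °C − 2.53 °C)/0.05615 = 327 W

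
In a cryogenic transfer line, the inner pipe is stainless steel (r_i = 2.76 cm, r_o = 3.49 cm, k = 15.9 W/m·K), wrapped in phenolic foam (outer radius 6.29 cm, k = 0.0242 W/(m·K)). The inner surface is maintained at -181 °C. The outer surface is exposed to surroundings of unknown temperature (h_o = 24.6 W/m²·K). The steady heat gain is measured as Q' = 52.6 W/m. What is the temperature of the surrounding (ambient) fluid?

Series resistances:
  R'_stainless steel = ln(0.0349/0.0276)/(2πk) = 0.2347/(2π·15.9) = 0.002349 m·K/W
  R'_phenolic foam = ln(0.0629/0.0349)/(2πk) = 0.5891/(2π·0.0242) = 3.874 m·K/W
  R'_conv,out = 1/(2πr h) = 1/(2π·0.0629·24.6) = 0.1029 m·K/W
ΣR = 3.979 m·K/W
ΔT = Q'·ΣR = 52.6 × 3.979 = 209.3 K
Heat flows inward, so T_out = T_in + ΔT = -181 + 209.3 = 28.3 °C

T_out = 28.3 °C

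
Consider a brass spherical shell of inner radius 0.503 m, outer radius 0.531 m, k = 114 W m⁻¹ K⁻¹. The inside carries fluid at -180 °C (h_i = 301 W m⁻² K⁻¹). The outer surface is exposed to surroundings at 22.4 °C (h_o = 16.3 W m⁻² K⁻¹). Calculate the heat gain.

Resistance network (inner→outer):
  R_conv,in = 1/(4πr²h) = 1/(4π·0.503²·301) = 0.001045 K/W
  R_brass = (1/0.503 − 1/0.531)/(4πk) = 0.1048/(4π·114) = 7.318×10^-5 K/W
  R_conv,out = 1/(4πr²h) = 1/(4π·0.531²·16.3) = 0.01731 K/W
ΣR = 0.001045 + 7.318×10^-5 + 0.01731 = 0.01843 K/W
Q = ΔT/ΣR = (-180 °C − 22.4 °C)/0.01843 = -11000 W
(Negative Q ⇒ heat flows inward; heat gain = 11000 W.)

Q = 11.0 kW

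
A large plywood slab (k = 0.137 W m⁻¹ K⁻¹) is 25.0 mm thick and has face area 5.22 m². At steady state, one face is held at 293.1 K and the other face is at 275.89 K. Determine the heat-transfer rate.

Q = 492 W

Q = kA·ΔT/L = 0.137 × 5.22 × |293.1 K − 275.89 K| / 0.0250 = 492 W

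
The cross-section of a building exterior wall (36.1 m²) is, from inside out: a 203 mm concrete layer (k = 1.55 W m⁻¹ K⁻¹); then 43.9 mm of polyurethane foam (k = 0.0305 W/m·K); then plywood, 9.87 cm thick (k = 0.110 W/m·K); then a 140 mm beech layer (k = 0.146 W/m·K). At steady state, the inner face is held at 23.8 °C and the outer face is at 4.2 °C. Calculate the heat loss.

Q = 206 W

Series thermal resistances, inner to outer:
  R_concrete = L/(kA) = 0.203/(1.55·36.1) = 0.003628 K/W
  R_polyurethane foam = L/(kA) = 0.0439/(0.0305·36.1) = 0.03987 K/W
  R_plywood = L/(kA) = 0.0987/(0.110·36.1) = 0.02486 K/W
  R_beech = L/(kA) = 0.140/(0.146·36.1) = 0.02656 K/W
ΣR = 0.003628 + 0.03987 + 0.02486 + 0.02656 = 0.09492 K/W
Q = ΔT/ΣR = (23.8 °C − 4.2 °C)/0.09492 = 206 W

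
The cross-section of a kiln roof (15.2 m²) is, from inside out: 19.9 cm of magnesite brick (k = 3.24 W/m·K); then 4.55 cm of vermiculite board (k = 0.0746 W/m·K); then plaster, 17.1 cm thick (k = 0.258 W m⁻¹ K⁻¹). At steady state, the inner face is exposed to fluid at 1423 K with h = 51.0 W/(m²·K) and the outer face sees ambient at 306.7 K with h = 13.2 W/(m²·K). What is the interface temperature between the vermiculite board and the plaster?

Treat each layer as a resistance in series:
  R_conv,in = 1/(hA) = 1/(51.0·15.2) = 0.001290 K/W
  R_magnesite brick = L/(kA) = 0.199/(3.24·15.2) = 0.004041 K/W
  R_vermiculite board = L/(kA) = 0.0455/(0.0746·15.2) = 0.04013 K/W
  R_plaster = L/(kA) = 0.171/(0.258·15.2) = 0.04360 K/W
  R_conv,out = 1/(hA) = 1/(13.2·15.2) = 0.004984 K/W
ΣR = 0.001290 + 0.004041 + 0.04013 + 0.04360 + 0.004984 = 0.09405 K/W
Q = ΔT/ΣR = (1423 K − 306.7 K)/0.09405 = 11870 W
From the inner boundary to the vermiculite board/plaster interface, ΣR_partial = 0.04546 K/W.
T_interface = T_in − Q·ΣR_partial = 1423 K − (11870)(0.04546) = 883 K

T = 883 K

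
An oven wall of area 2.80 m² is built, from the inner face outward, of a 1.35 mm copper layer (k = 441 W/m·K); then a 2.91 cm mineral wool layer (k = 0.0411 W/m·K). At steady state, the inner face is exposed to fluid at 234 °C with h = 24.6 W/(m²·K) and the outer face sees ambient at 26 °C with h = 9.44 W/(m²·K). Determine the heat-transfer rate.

Q = 681 W

Treat each layer as a resistance in series:
  R_conv,in = 1/(hA) = 1/(24.6·2.80) = 0.01452 K/W
  R_copper = L/(kA) = 0.00135/(441·2.80) = 1.093×10^-6 K/W
  R_mineral wool = L/(kA) = 0.0291/(0.0411·2.80) = 0.2529 K/W
  R_conv,out = 1/(hA) = 1/(9.44·2.80) = 0.03783 K/W
ΣR = 0.01452 + 1.093×10^-6 + 0.2529 + 0.03783 = 0.3053 K/W
Q = ΔT/ΣR = (234 °C − 26 °C)/0.3053 = 681 W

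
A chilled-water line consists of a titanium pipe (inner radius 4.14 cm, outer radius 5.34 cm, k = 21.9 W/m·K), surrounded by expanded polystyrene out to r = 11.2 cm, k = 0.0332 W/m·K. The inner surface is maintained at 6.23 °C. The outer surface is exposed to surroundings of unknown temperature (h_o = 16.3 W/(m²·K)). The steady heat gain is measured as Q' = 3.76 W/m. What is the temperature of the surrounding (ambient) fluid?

T_out = 19.9 °C

Series resistances:
  R'_titanium = ln(0.0534/0.0414)/(2πk) = 0.2545/(2π·21.9) = 0.001850 m·K/W
  R'_expanded polystyrene = ln(0.112/0.0534)/(2πk) = 0.7407/(2π·0.0332) = 3.551 m·K/W
  R'_conv,out = 1/(2πr h) = 1/(2π·0.112·16.3) = 0.08718 m·K/W
ΣR = 3.640 m·K/W
ΔT = Q'·ΣR = 3.76 × 3.640 = 13.69 K
Heat flows inward, so T_out = T_in + ΔT = 6.23 + 13.69 = 19.9 °C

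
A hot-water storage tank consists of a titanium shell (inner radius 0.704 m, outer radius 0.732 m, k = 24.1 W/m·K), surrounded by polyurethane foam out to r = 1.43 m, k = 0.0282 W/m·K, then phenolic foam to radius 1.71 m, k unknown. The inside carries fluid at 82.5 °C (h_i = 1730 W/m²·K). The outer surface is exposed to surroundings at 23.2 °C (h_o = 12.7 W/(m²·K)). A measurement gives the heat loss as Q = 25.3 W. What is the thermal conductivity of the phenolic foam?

ΣR = ΔT/Q = |82.5 − 23.2|/25.3 = 2.344 K/W
Known resistances:
  R_conv,in = 1/(4πr²h) = 1/(4π·0.704²·1730) = 9.281×10^-5 K/W
  R_titanium = (1/0.704 − 1/0.732)/(4πk) = 0.05433/(4π·24.1) = 1.794×10^-4 K/W
  R_polyurethane foam = (1/0.732 − 1/1.43)/(4πk) = 0.6668/(4π·0.0282) = 1.882 K/W
  R_conv,out = 1/(4πr²h) = 1/(4π·1.71²·12.7) = 0.002143 K/W
R_phenolic foam = ΣR − ΣR_known = 2.344 − 1.884 = 0.4600 K/W
(1/r₁−1/r₂)/(4πk) = 0.4600 ⇒ k = 0.1145/(4π·0.4600) = 0.0198 W/m·K

k = 0.0198 W/m·K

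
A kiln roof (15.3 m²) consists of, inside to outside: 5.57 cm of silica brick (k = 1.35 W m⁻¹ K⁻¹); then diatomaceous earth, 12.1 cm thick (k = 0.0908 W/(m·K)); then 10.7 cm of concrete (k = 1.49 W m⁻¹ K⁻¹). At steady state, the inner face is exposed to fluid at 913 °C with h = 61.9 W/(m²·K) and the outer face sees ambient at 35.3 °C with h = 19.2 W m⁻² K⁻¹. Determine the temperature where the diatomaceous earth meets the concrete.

Series thermal resistances, inner to outer:
  R_conv,in = 1/(hA) = 1/(61.9·15.3) = 0.001056 K/W
  R_silica brick = L/(kA) = 0.0557/(1.35·15.3) = 0.002697 K/W
  R_diatomaceous earth = L/(kA) = 0.121/(0.0908·15.3) = 0.08710 K/W
  R_concrete = L/(kA) = 0.107/(1.49·15.3) = 0.004694 K/W
  R_conv,out = 1/(hA) = 1/(19.2·15.3) = 0.003404 K/W
ΣR = 0.001056 + 0.002697 + 0.08710 + 0.004694 + 0.003404 = 0.09895 K/W
Q = ΔT/ΣR = (913 °C − 35.3 °C)/0.09895 = 8870 W
From the inner boundary to the diatomaceous earth/concrete interface, ΣR_partial = 0.09085 K/W.
T_interface = T_in − Q·ΣR_partial = 913 °C − (8870)(0.09085) = 107 °C

T = 107 °C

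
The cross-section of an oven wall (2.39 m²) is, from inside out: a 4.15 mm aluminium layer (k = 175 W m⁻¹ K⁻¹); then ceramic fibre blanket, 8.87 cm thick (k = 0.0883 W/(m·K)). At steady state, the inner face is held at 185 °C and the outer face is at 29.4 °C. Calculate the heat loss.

Q = 370 W

Resistance network (inner→outer):
  R_aluminium = L/(kA) = 0.00415/(175·2.39) = 9.922×10^-6 K/W
  R_ceramic fibre blanket = L/(kA) = 0.0887/(0.0883·2.39) = 0.4203 K/W
ΣR = 9.922×10^-6 + 0.4203 = 0.4203 K/W
Q = ΔT/ΣR = (185 °C − 29.4 °C)/0.4203 = 370 W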